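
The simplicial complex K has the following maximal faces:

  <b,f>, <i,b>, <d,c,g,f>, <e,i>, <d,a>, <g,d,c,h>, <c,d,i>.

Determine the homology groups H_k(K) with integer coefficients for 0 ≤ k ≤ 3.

H_0 = Z,  H_1 = Z,  H_2 = 0,  H_3 = 0.

We work with the vertex ordering a < b < c < d < e < f < g < h < i. The simplices of K, each written with vertices in increasing order, are:

  0-simplices (9): a, b, c, d, e, f, g, h, i
  1-simplices (15): ad, bf, bi, cd, cf, cg, ch, ci, df, dg, dh, di, ei, fg, gh
  2-simplices (8): cdf, cdg, cdh, cdi, cfg, cgh, dfg, dgh
  3-simplices (2): cdfg, cdgh

giving chain groups C_0 ≅ Z^9, C_1 ≅ Z^15, C_2 ≅ Z^8, C_3 ≅ Z^2.

∂_1: C_1 → C_0 is given by ∂[p,q] = [q] − [p].
The resulting 9×15 matrix has rank 8, and its Smith normal form has invariant factors (1,1,1,1,1,1,1,1).

Boundary ∂_2: C_2 → C_1 acts by ∂[p,q,r] = [q,r] − [p,r] + [p,q]. For instance
  ∂dgh = gh − dh + dg,
  ∂cgh = gh − ch + cg.
As a 15×8 matrix over Z this has rank 6, with invariant factors (1,1,1,1,1,1).

The boundary map ∂_3: C_3 → C_2 sends each 3-simplex σ to the alternating sum Σ_i (−1)^i (σ with its i-th vertex removed). For instance
  ∂cdfg = dfg − cfg + cdg − cdf,
  ∂cdgh = dgh − cgh + cdh − cdg.
This gives a 8×2 integer matrix of rank 2; reducing to Smith normal form yields diagonal entries (1,1).

From H_k ≅ ker(∂_k) / im(∂_{k+1}) we obtain:

  H_0: rank C_0 − rank ∂_1 = 9 − 8 = 1, and the invariant factors of ∂_1 are all 1, so H_0 ≅ Z.
  H_1: rank ker ∂_1 − rank ∂_2 = (15 − 8) − 6 = 1, and the invariant factors of ∂_2 are all 1, so H_1 ≅ Z.
  H_2: rank ker ∂_2 − rank ∂_3 = (8 − 6) − 2 = 0, and the invariant factors of ∂_3 are all 1, so H_2 ≅ 0.
  H_3: rank ker ∂_3 − rank ∂_4 = (2 − 2) − 0 = 0, and there is no ∂_4, so H_3 ≅ 0.

As a check, the Euler characteristic is 9 − 15 + 8 − 2 = 0, which agrees with 1 − 1 + 0 − 0 = 0.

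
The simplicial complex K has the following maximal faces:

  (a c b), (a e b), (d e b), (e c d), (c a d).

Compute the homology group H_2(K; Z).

H_2 ≅ 0.

Order the vertices as a < b < c < d < e. Listing each simplex with vertices in this order, K has dimension 2 with simplices:

  0-simplices (5): a, b, c, d, e
  1-simplices (10): ab, ac, ad, ae, bc, bd, be, cd, ce, de
  2-simplices (5): abc, abe, acd, bde, cde

giving chain groups C_0 ≅ Z^5, C_1 ≅ Z^10, C_2 ≅ Z^5.

∂_1: C_1 → C_0 sends each edge [p,q] (with p < q) to q − p.
This gives a 5×10 integer matrix of rank 4; reducing to Smith normal form yields diagonal entries (1,1,1,1).

The boundary map ∂_2: C_2 → C_1 maps a triangle to the signed sum of its edges. For instance
  ∂bde = de − be + bd,
  ∂acd = cd − ad + ac.
This gives a 10×5 integer matrix of rank 5; reducing to Smith normal form yields diagonal entries (1,1,1,1,1).

Reading off H_k = ker ∂_k / im ∂_{k+1}:

  H_2: rank ker ∂_2 − rank ∂_3 = (5 − 5) − 0 = 0, and there is no ∂_3, so H_2 ≅ 0.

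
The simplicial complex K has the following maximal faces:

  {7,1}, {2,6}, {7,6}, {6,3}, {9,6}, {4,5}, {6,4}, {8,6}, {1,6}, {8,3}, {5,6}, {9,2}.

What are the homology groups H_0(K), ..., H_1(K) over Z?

Order the vertices as 1 < 2 < 3 < 4 < 5 < 6 < 7 < 8 < 9. Listing each simplex with vertices in this order, K has dimension 1 with simplices:

  0-simplices (9): [1], [2], [3], [4], [5], [6], [7], [8], [9]
  1-simplices (12): [1,6], [1,7], [2,6], [2,9], [3,6], [3,8], [4,5], [4,6], [5,6], [6,7], [6,8], [6,9]

giving chain groups C_0 ≅ Z^9, C_1 ≅ Z^12.

The boundary map ∂_1: C_1 → C_0 maps an edge to its endpoints' difference, ∂[p,q] = q − p.
The resulting 9×12 matrix has rank 8, and its Smith normal form has invariant factors (1,1,1,1,1,1,1,1).

Now H_k = ker ∂_k / im ∂_{k+1}, so:

  H_0: rank C_0 − rank ∂_1 = 9 − 8 = 1, and the invariant factors of ∂_1 are all 1, so H_0 = Z.
  H_1: rank ker ∂_1 − rank ∂_2 = (12 − 8) − 0 = 4, and there is no ∂_2, so H_1 = Z^4.

As a check, the Euler characteristic is 9 − 12 = -3, which agrees with 1 − 4 = -3.

H_0 ≅ Z,  H_1 ≅ Z^4.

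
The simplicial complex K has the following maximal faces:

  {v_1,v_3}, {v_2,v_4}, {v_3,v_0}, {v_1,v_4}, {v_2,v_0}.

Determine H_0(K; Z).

H_0 ≅ Z.

K has 5 vertices, 5 edges.
rank ∂_0 = 0, rank ∂_1 = 4 ⇒ b_0 = 5 − 0 − 4 = 1; all invariant factors of ∂_1 are 1 so no torsion. So H_0 = Z.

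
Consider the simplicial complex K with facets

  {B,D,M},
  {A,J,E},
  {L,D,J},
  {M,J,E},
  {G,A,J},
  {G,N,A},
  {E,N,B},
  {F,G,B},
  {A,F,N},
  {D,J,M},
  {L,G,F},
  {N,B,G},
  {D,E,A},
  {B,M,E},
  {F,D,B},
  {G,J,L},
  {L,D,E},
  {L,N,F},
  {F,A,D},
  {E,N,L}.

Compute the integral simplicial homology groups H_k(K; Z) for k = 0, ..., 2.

H_0 = Z,  H_1 = Z ⊕ Z/2,  H_2 = 0.

Order the vertices as A < B < D < E < F < G < J < L < M < N. Listing each simplex with vertices in this order, K has dimension 2 with simplices:

  0-simplices (10): A, B, D, E, F, G, J, L, M, N
  1-simplices (30): AD, AE, AF, AG, AJ, AN, BD, BE, BF, BG, BM, BN, DE, DF, DJ, DL, DM, EJ, EL, EM, EN, FG, FL, FN, GJ, GL, GN, JL, JM, LN
  2-simplices (20): ADE, ADF, AEJ, AFN, AGJ, AGN, BDF, BDM, BEM, BEN, BFG, BGN, DEL, DJL, DJM, EJM, ELN, FGL, FLN, GJL

giving chain groups C_0 ≅ Z^10, C_1 ≅ Z^30, C_2 ≅ Z^20.

The boundary map ∂_1: C_1 → C_0 maps an edge to its endpoints' difference, ∂[p,q] = q − p.
The 10×30 boundary matrix has rank 9 and Smith normal form diag(1,1,1,1,1,1,1,1,1).

The boundary map ∂_2: C_2 → C_1 sends each 2-simplex [p,q,r] to [q,r] − [p,r] + [p,q]. For instance
  ∂GJL = JL − GL + GJ,
  ∂AEJ = EJ − AJ + AE.
The 30×20 boundary matrix has rank 20 and Smith normal form diag(1,1,1,1,1,1,1,1,1,1,1,1,1,1,1,1,1,1,1,2).

Computing H_k = (kernel of ∂_k) / (image of ∂_{k+1}):

  H_0: rank C_0 − rank ∂_1 = 10 − 9 = 1, and the invariant factors of ∂_1 are all 1, so H_0 = Z.
  H_1: rank ker ∂_1 − rank ∂_2 = (30 − 9) − 20 = 1, and ∂_2 has invariant factor 2 > 1, so H_1 = Z ⊕ Z/2.
  H_2: rank ker ∂_2 − rank ∂_3 = (20 − 20) − 0 = 0, and there is no ∂_3, so H_2 = 0.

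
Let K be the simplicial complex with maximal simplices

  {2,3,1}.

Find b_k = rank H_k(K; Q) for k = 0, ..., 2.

Order the vertices as 1 < 2 < 3. Listing each simplex with vertices in this order, K has dimension 2 with simplices:

  0-simplices (3): [1], [2], [3]
  1-simplices (3): [1,2], [1,3], [2,3]
  2-simplices (1): [1,2,3]

Hence C_0 ≅ Z^3, C_1 ≅ Z^3, C_2 ≅ Z^1.

∂_1: C_1 → C_0 sends each edge [p,q] (with p < q) to q − p. For instance
  ∂[1,2] = [2] − [1].
As a 3×3 matrix over Z this has rank 2, with invariant factors (1,1).

∂_2: C_2 → C_1 acts by ∂[p,q,r] = [q,r] − [p,r] + [p,q]. For instance
  ∂[1,2,3] = [2,3] − [1,3] + [1,2].
As a 3×1 matrix over Z this has rank 1, with invariant factors (1).

Reading off H_k = ker ∂_k / im ∂_{k+1}:

  H_0: rank C_0 − rank ∂_1 = 3 − 2 = 1, and the invariant factors of ∂_1 are all 1, so H_0 ≅ Z.
  H_1: rank ker ∂_1 − rank ∂_2 = (3 − 2) − 1 = 0, and the invariant factors of ∂_2 are all 1, so H_1 ≅ 0.
  H_2: rank ker ∂_2 − rank ∂_3 = (1 − 1) − 0 = 0, and there is no ∂_3, so H_2 ≅ 0.

(K is a triangulation of the 2-simplex.)

Hence the Betti numbers are b_0 = 1, b_1 = 0, b_2 = 0.

b_0 = 1, b_1 = 0, b_2 = 0.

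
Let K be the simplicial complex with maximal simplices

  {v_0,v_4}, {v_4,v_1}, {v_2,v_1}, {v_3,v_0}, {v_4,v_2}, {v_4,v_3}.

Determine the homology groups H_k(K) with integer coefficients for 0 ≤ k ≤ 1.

Take the total order v_0 < v_1 < v_2 < v_3 < v_4 on the vertex set. Then K (dimension 1) consists of the simplices:

  0-simplices (5): [v_0], [v_1], [v_2], [v_3], [v_4]
  1-simplices (6): [v_0,v_3], [v_0,v_4], [v_1,v_2], [v_1,v_4], [v_2,v_4], [v_3,v_4]

giving chain groups C_0 ≅ Z^5, C_1 ≅ Z^6.

The boundary map ∂_1: C_1 → C_0 sends each edge [p,q] (with p < q) to q − p. For instance
  ∂[v_3,v_4] = [v_4] − [v_3].
This gives a 5×6 integer matrix of rank 4; reducing to Smith normal form yields diagonal entries (1,1,1,1).

From H_k ≅ ker(∂_k) / im(∂_{k+1}) we obtain:

  H_0: rank C_0 − rank ∂_1 = 5 − 4 = 1, and the invariant factors of ∂_1 are all 1, so H_0 = Z.
  H_1: rank ker ∂_1 − rank ∂_2 = (6 − 4) − 0 = 2, and there is no ∂_2, so H_1 = Z^2.

H_0 = Z,  H_1 = Z^2.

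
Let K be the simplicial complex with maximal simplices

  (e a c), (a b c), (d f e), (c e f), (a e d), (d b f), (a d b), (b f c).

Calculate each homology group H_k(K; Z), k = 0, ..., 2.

Order the vertices as a < b < c < d < e < f. Listing each simplex with vertices in this order, K has dimension 2 with simplices:

  0-simplices (6): a, b, c, d, e, f
  1-simplices (12): ab, ac, ad, ae, bc, bd, bf, ce, cf, de, df, ef
  2-simplices (8): abc, abd, ace, ade, bcf, bdf, cef, def

so the chain groups are C_0 ≅ Z^6, C_1 ≅ Z^12, C_2 ≅ Z^8.

Boundary ∂_1: C_1 → C_0 is given by ∂[p,q] = [q] − [p].
The 6×12 boundary matrix has rank 5 and Smith normal form diag(1,1,1,1,1).

Boundary ∂_2: C_2 → C_1 sends each 2-simplex [p,q,r] to [q,r] − [p,r] + [p,q]. For instance
  ∂cef = ef − cf + ce,
  ∂bcf = cf − bf + bc.
The 12×8 boundary matrix has rank 7 and Smith normal form diag(1,1,1,1,1,1,1).

Computing H_k = (kernel of ∂_k) / (image of ∂_{k+1}):

  H_0: rank C_0 − rank ∂_1 = 6 − 5 = 1, and the invariant factors of ∂_1 are all 1, so H_0 = Z.
  H_1: rank ker ∂_1 − rank ∂_2 = (12 − 5) − 7 = 0, and the invariant factors of ∂_2 are all 1, so H_1 = 0.
  H_2: rank ker ∂_2 − rank ∂_3 = (8 − 7) − 0 = 1, and there is no ∂_3, so H_2 = Z.

As a check, the Euler characteristic is 6 − 12 + 8 = 2, which agrees with 1 − 0 + 1 = 2.
(K is a triangulation of the 2-sphere S^2.)

H_0 ≅ Z,  H_1 = 0,  H_2 ≅ Z.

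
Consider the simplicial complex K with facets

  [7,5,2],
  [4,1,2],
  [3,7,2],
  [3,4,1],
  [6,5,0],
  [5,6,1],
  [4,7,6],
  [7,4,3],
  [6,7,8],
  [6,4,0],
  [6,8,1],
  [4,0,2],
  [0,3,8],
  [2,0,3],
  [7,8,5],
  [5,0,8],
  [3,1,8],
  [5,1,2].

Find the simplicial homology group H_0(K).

H_0 = Z.

Order the vertices as 0 < 1 < 2 < 3 < 4 < 5 < 6 < 7 < 8. Listing each simplex with vertices in this order, K has dimension 2 with simplices:

  0-simplices (9): [0], [1], [2], [3], [4], [5], [6], [7], [8]
  1-simplices (27): (27 of them)
  2-simplices (18): [0,2,3], [0,2,4], [0,3,8], [0,4,6], [0,5,6], [0,5,8], [1,2,4], [1,2,5], [1,3,4], [1,3,8], [1,5,6], [1,6,8], [2,3,7], [2,5,7], [3,4,7], [4,6,7], [5,7,8], [6,7,8]

giving chain groups C_0 ≅ Z^9, C_1 ≅ Z^27, C_2 ≅ Z^18.

∂_1: C_1 → C_0 maps an edge to its endpoints' difference, ∂[p,q] = q − p.
This gives a 9×27 integer matrix of rank 8; reducing to Smith normal form yields diagonal entries (1,1,1,1,1,1,1,1).

The boundary map ∂_2: C_2 → C_1 maps a triangle to the signed sum of its edges. For instance
  ∂[0,5,8] = [5,8] − [0,8] + [0,5],
  ∂[5,7,8] = [7,8] − [5,8] + [5,7].
As a 27×18 matrix over Z this has rank 18, with invariant factors (1,1,1,1,1,1,1,1,1,1,1,1,1,1,1,1,1,2).

Reading off H_k = ker ∂_k / im ∂_{k+1}:

  H_0: rank C_0 − rank ∂_1 = 9 − 8 = 1, and the invariant factors of ∂_1 are all 1, so H_0 ≅ Z.

(K is a triangulation of the Klein bottle.)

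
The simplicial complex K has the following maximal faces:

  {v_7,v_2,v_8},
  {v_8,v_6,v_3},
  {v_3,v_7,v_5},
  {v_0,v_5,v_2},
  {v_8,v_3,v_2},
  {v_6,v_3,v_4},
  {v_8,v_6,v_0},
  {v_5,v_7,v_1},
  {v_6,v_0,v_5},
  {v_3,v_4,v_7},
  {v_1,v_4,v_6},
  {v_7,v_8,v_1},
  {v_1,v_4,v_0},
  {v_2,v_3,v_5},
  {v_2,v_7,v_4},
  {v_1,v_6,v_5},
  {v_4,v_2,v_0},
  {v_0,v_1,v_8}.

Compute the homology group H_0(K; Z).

Order the vertices as v_0 < v_1 < v_2 < v_3 < v_4 < v_5 < v_6 < v_7 < v_8. Listing each simplex with vertices in this order, K has dimension 2 with simplices:

  0-simplices (9): [v_0], [v_1], [v_2], [v_3], [v_4], [v_5], [v_6], [v_7], [v_8]
  1-simplices (27): (27 of them)
  2-simplices (18): (18 of them)

so the chain groups are C_0 ≅ Z^9, C_1 ≅ Z^27, C_2 ≅ Z^18.

The boundary map ∂_1: C_1 → C_0 is given by ∂[p,q] = [q] − [p]. For instance
  ∂[v_2,v_4] = [v_4] − [v_2].
The resulting 9×27 matrix has rank 8, and its Smith normal form has invariant factors (1,1,1,1,1,1,1,1).

The boundary map ∂_2: C_2 → C_1 acts by ∂[p,q,r] = [q,r] − [p,r] + [p,q]. For instance
  ∂[v_3,v_6,v_8] = [v_6,v_8] − [v_3,v_8] + [v_3,v_6],
  ∂[v_0,v_6,v_8] = [v_6,v_8] − [v_0,v_8] + [v_0,v_6].
The resulting 27×18 matrix has rank 18, and its Smith normal form has invariant factors (1,1,1,1,1,1,1,1,1,1,1,1,1,1,1,1,1,2).

Now H_k = ker ∂_k / im ∂_{k+1}, so:

  H_0: rank C_0 − rank ∂_1 = 9 − 8 = 1, and the invariant factors of ∂_1 are all 1, so H_0 ≅ Z.

H_0 ≅ Z.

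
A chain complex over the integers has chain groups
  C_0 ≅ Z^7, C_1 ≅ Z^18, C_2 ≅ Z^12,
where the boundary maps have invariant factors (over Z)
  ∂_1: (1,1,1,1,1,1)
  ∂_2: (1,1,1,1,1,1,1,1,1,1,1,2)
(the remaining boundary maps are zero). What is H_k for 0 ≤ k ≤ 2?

H_0: b_0 = 7 − 0 − 6 = 1; torsion from ∂_1 factors > 1: none. So H_0 ≅ Z.
H_1: b_1 = 18 − 6 − 12 = 0; torsion from ∂_2 factors > 1: [2]. So H_1 ≅ Z/2.
H_2: b_2 = 12 − 12 − 0 = 0; torsion from ∂_3 factors > 1: none. So H_2 ≅ 0.

H_0 ≅ Z,  H_1 ≅ Z/2,  H_2 = 0.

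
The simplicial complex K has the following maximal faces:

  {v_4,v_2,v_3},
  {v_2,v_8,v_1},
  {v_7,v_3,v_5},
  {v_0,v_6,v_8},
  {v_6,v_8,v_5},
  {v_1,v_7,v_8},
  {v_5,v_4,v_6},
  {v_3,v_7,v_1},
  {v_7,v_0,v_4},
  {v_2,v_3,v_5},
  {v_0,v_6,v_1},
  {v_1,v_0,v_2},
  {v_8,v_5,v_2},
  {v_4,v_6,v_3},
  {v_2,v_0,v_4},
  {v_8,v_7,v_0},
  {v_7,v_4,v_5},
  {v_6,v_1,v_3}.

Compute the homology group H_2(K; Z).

We work with the vertex ordering v_0 < v_1 < v_2 < v_3 < v_4 < v_5 < v_6 < v_7 < v_8. The simplices of K, each written with vertices in increasing order, are:

  0-simplices (9): [v_0], [v_1], [v_2], [v_3], [v_4], [v_5], [v_6], [v_7], [v_8]
  1-simplices (27): (27 of them)
  2-simplices (18): (18 of them)

so the chain groups are C_0 ≅ Z^9, C_1 ≅ Z^27, C_2 ≅ Z^18.

The boundary map ∂_1: C_1 → C_0 sends each edge [p,q] (with p < q) to q − p.
This gives a 9×27 integer matrix of rank 8; reducing to Smith normal form yields diagonal entries (1,1,1,1,1,1,1,1).

∂_2: C_2 → C_1 sends each 2-simplex [p,q,r] to [q,r] − [p,r] + [p,q]. For instance
  ∂[v_5,v_6,v_8] = [v_6,v_8] − [v_5,v_8] + [v_5,v_6],
  ∂[v_3,v_5,v_7] = [v_5,v_7] − [v_3,v_7] + [v_3,v_5].
This gives a 27×18 integer matrix of rank 18; reducing to Smith normal form yields diagonal entries (1,1,1,1,1,1,1,1,1,1,1,1,1,1,1,1,1,2).

Reading off H_k = ker ∂_k / im ∂_{k+1}:

  H_2: rank ker ∂_2 − rank ∂_3 = (18 − 18) − 0 = 0, and there is no ∂_3, so H_2 ≅ 0.

H_2 = 0.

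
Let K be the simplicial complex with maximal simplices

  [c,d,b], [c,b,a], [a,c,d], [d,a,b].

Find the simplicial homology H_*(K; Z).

We work with the vertex ordering a < b < c < d. The simplices of K, each written with vertices in increasing order, are:

  0-simplices (4): a, b, c, d
  1-simplices (6): ab, ac, ad, bc, bd, cd
  2-simplices (4): abc, abd, acd, bcd

Hence C_0 ≅ Z^4, C_1 ≅ Z^6, C_2 ≅ Z^4.

∂_1: C_1 → C_0 sends each edge [p,q] (with p < q) to q − p.
The 4×6 boundary matrix has rank 3 and Smith normal form diag(1,1,1).

The boundary map ∂_2: C_2 → C_1 maps a triangle to the signed sum of its edges. For instance
  ∂bcd = cd − bd + bc,
  ∂abd = bd − ad + ab.
As a 6×4 matrix over Z this has rank 3, with invariant factors (1,1,1).

Reading off H_k = ker ∂_k / im ∂_{k+1}:

  H_0: rank C_0 − rank ∂_1 = 4 − 3 = 1, and the invariant factors of ∂_1 are all 1, so H_0 ≅ Z.
  H_1: rank ker ∂_1 − rank ∂_2 = (6 − 3) − 3 = 0, and the invariant factors of ∂_2 are all 1, so H_1 ≅ 0.
  H_2: rank ker ∂_2 − rank ∂_3 = (4 − 3) − 0 = 1, and there is no ∂_3, so H_2 ≅ Z.

H_0 = Z,  H_1 = 0,  H_2 = Z.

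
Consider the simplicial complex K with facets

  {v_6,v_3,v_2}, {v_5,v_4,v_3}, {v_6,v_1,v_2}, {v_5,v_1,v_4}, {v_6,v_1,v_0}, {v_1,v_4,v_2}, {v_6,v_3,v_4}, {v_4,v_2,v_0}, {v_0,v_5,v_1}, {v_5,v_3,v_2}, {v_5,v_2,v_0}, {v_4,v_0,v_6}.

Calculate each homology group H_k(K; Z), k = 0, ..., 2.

We work with the vertex ordering v_0 < v_1 < v_2 < v_3 < v_4 < v_5 < v_6. The simplices of K, each written with vertices in increasing order, are:

  0-simplices (7): [v_0], [v_1], [v_2], [v_3], [v_4], [v_5], [v_6]
  1-simplices (18): (18 of them)
  2-simplices (12): (12 of them)

so the chain groups are C_0 ≅ Z^7, C_1 ≅ Z^18, C_2 ≅ Z^12.

∂_1: C_1 → C_0 maps an edge to its endpoints' difference, ∂[p,q] = q − p.
The resulting 7×18 matrix has rank 6, and its Smith normal form has invariant factors (1,1,1,1,1,1).

Boundary ∂_2: C_2 → C_1 maps a triangle to the signed sum of its edges. For instance
  ∂[v_0,v_2,v_4] = [v_2,v_4] − [v_0,v_4] + [v_0,v_2],
  ∂[v_1,v_2,v_6] = [v_2,v_6] − [v_1,v_6] + [v_1,v_2].
This gives a 18×12 integer matrix of rank 12; reducing to Smith normal form yields diagonal entries (1,1,1,1,1,1,1,1,1,1,1,2).

Reading off H_k = ker ∂_k / im ∂_{k+1}:

  H_0: rank C_0 − rank ∂_1 = 7 − 6 = 1, and the invariant factors of ∂_1 are all 1, so H_0 = Z.
  H_1: rank ker ∂_1 − rank ∂_2 = (18 − 6) − 12 = 0, and ∂_2 has invariant factor 2 > 1, so H_1 = Z/2.
  H_2: rank ker ∂_2 − rank ∂_3 = (12 − 12) − 0 = 0, and there is no ∂_3, so H_2 = 0.

H_0 ≅ Z,  H_1 ≅ Z/2,  H_2 = 0.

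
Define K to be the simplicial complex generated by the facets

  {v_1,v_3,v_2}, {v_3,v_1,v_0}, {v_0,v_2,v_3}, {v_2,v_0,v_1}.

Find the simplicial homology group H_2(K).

H_2 ≅ Z.

Fix the vertex order v_0 < v_1 < v_2 < v_3 and write every simplex with vertices in increasing order. Then dim K = 2 and the simplices of K are:

  0-simplices (4): [v_0], [v_1], [v_2], [v_3]
  1-simplices (6): [v_0,v_1], [v_0,v_2], [v_0,v_3], [v_1,v_2], [v_1,v_3], [v_2,v_3]
  2-simplices (4): [v_0,v_1,v_2], [v_0,v_1,v_3], [v_0,v_2,v_3], [v_1,v_2,v_3]

giving chain groups C_0 ≅ Z^4, C_1 ≅ Z^6, C_2 ≅ Z^4.

Boundary ∂_1: C_1 → C_0 maps an edge to its endpoints' difference, ∂[p,q] = q − p. For instance
  ∂[v_0,v_1] = [v_1] − [v_0].
The resulting 4×6 matrix has rank 3, and its Smith normal form has invariant factors (1,1,1).

The boundary map ∂_2: C_2 → C_1 sends each 2-simplex [p,q,r] to [q,r] − [p,r] + [p,q]. For instance
  ∂[v_1,v_2,v_3] = [v_2,v_3] − [v_1,v_3] + [v_1,v_2],
  ∂[v_0,v_2,v_3] = [v_2,v_3] − [v_0,v_3] + [v_0,v_2].
The resulting 6×4 matrix has rank 3, and its Smith normal form has invariant factors (1,1,1).

From H_k ≅ ker(∂_k) / im(∂_{k+1}) we obtain:

  H_2: rank ker ∂_2 − rank ∂_3 = (4 − 3) − 0 = 1, and there is no ∂_3, so H_2 = Z.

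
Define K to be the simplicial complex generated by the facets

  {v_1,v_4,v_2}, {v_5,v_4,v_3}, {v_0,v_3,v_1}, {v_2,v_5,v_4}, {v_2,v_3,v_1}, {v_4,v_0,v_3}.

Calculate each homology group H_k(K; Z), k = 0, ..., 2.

H_0 = Z,  H_1 = Z,  H_2 = 0.

Fix the vertex order v_0 < v_1 < v_2 < v_3 < v_4 < v_5 and write every simplex with vertices in increasing order. Then dim K = 2 and the simplices of K are:

  0-simplices (6): [v_0], [v_1], [v_2], [v_3], [v_4], [v_5]
  1-simplices (12): [v_0,v_1], [v_0,v_3], [v_0,v_4], [v_1,v_2], [v_1,v_3], [v_1,v_4], [v_2,v_3], [v_2,v_4], [v_2,v_5], [v_3,v_4], [v_3,v_5], [v_4,v_5]
  2-simplices (6): [v_0,v_1,v_3], [v_0,v_3,v_4], [v_1,v_2,v_3], [v_1,v_2,v_4], [v_2,v_4,v_5], [v_3,v_4,v_5]

so the chain groups are C_0 ≅ Z^6, C_1 ≅ Z^12, C_2 ≅ Z^6.

The boundary map ∂_1: C_1 → C_0 maps an edge to its endpoints' difference, ∂[p,q] = q − p.
This gives a 6×12 integer matrix of rank 5; reducing to Smith normal form yields diagonal entries (1,1,1,1,1).

Boundary ∂_2: C_2 → C_1 sends each 2-simplex [p,q,r] to [q,r] − [p,r] + [p,q]. For instance
  ∂[v_0,v_1,v_3] = [v_1,v_3] − [v_0,v_3] + [v_0,v_1],
  ∂[v_3,v_4,v_5] = [v_4,v_5] − [v_3,v_5] + [v_3,v_4].
The 12×6 boundary matrix has rank 6 and Smith normal form diag(1,1,1,1,1,1).

Now H_k = ker ∂_k / im ∂_{k+1}, so:

  H_0: rank C_0 − rank ∂_1 = 6 − 5 = 1, and the invariant factors of ∂_1 are all 1, so H_0 ≅ Z.
  H_1: rank ker ∂_1 − rank ∂_2 = (12 − 5) − 6 = 1, and the invariant factors of ∂_2 are all 1, so H_1 ≅ Z.
  H_2: rank ker ∂_2 − rank ∂_3 = (6 − 6) − 0 = 0, and there is no ∂_3, so H_2 ≅ 0.

(K is a triangulation of the cylinder S^1 x I.)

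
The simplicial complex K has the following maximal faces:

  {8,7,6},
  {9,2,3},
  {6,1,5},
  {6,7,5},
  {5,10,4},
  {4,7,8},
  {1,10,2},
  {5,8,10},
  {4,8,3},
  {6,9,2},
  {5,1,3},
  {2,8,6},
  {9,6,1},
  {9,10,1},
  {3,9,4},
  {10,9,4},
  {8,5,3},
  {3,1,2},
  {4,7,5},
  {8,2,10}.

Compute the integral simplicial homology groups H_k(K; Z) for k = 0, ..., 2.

Take the total order 1 < 2 < 3 < 4 < 5 < 6 < 7 < 8 < 9 < 10 on the vertex set. Then K (dimension 2) consists of the simplices:

  0-simplices (10): [1], [2], [3], [4], [5], [6], [7], [8], [9], [10]
  1-simplices (30): (30 of them)
  2-simplices (20): (20 of them)

Hence C_0 ≅ Z^10, C_1 ≅ Z^30, C_2 ≅ Z^20.

The boundary map ∂_1: C_1 → C_0 is given by ∂[p,q] = [q] − [p]. For instance
  ∂[2,10] = [10] − [2].
The resulting 10×30 matrix has rank 9, and its Smith normal form has invariant factors (1,1,1,1,1,1,1,1,1).

Boundary ∂_2: C_2 → C_1 maps a triangle to the signed sum of its edges. For instance
  ∂[2,8,10] = [8,10] − [2,10] + [2,8],
  ∂[1,5,6] = [5,6] − [1,6] + [1,5].
This gives a 30×20 integer matrix of rank 20; reducing to Smith normal form yields diagonal entries (1,1,1,1,1,1,1,1,1,1,1,1,1,1,1,1,1,1,1,2).

From H_k ≅ ker(∂_k) / im(∂_{k+1}) we obtain:

  H_0: rank C_0 − rank ∂_1 = 10 − 9 = 1, and the invariant factors of ∂_1 are all 1, so H_0 = Z.
  H_1: rank ker ∂_1 − rank ∂_2 = (30 − 9) − 20 = 1, and ∂_2 has invariant factor 2 > 1, so H_1 = Z ⊕ Z/2Z.
  H_2: rank ker ∂_2 − rank ∂_3 = (20 − 20) − 0 = 0, and there is no ∂_3, so H_2 = 0.

As a check, the Euler characteristic is 10 − 30 + 20 = 0, which agrees with 1 − 1 + 0 = 0.
(K is a triangulation of the Klein bottle.)

H_0 = Z,  H_1 = Z ⊕ Z/2Z,  H_2 = 0.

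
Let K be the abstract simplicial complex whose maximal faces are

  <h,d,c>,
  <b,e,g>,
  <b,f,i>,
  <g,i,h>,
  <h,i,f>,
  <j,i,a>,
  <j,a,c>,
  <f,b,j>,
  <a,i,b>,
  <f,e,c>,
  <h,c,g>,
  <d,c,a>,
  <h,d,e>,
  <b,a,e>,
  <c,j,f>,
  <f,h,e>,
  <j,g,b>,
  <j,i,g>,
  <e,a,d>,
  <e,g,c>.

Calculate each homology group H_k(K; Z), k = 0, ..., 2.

H_0 = Z,  H_1 = Z ⊕ Z/2Z,  H_2 = 0.

Take the total order a < b < c < d < e < f < g < h < i < j on the vertex set. Then K (dimension 2) consists of the simplices:

  0-simplices (10): a, b, c, d, e, f, g, h, i, j
  1-simplices (30): ab, ac, ad, ae, ai, aj, be, bf, bg, bi, bj, cd, ce, cf, cg, ch, cj, de, dh, ef, eg, eh, fh, fi, fj, gh, gi, gj, hi, ij
  2-simplices (20): abe, abi, acd, acj, ade, aij, beg, bfi, bfj, bgj, cdh, cef, ceg, cfj, cgh, deh, efh, fhi, ghi, gij

Hence C_0 ≅ Z^10, C_1 ≅ Z^30, C_2 ≅ Z^20.

Boundary ∂_1: C_1 → C_0 sends each edge [p,q] (with p < q) to q − p.
As a 10×30 matrix over Z this has rank 9, with invariant factors (1,1,1,1,1,1,1,1,1).

The boundary map ∂_2: C_2 → C_1 sends each 2-simplex [p,q,r] to [q,r] − [p,r] + [p,q]. For instance
  ∂gij = ij − gj + gi,
  ∂abi = bi − ai + ab.
The resulting 30×20 matrix has rank 20, and its Smith normal form has invariant factors (1,1,1,1,1,1,1,1,1,1,1,1,1,1,1,1,1,1,1,2).

From H_k ≅ ker(∂_k) / im(∂_{k+1}) we obtain:

  H_0: rank C_0 − rank ∂_1 = 10 − 9 = 1, and the invariant factors of ∂_1 are all 1, so H_0 ≅ Z.
  H_1: rank ker ∂_1 − rank ∂_2 = (30 − 9) − 20 = 1, and ∂_2 has invariant factor 2 > 1, so H_1 ≅ Z ⊕ Z/2Z.
  H_2: rank ker ∂_2 − rank ∂_3 = (20 − 20) − 0 = 0, and there is no ∂_3, so H_2 ≅ 0.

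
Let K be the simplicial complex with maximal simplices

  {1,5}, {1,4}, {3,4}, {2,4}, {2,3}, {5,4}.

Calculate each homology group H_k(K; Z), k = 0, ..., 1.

We work with the vertex ordering 1 < 2 < 3 < 4 < 5. The simplices of K, each written with vertices in increasing order, are:

  0-simplices (5): [1], [2], [3], [4], [5]
  1-simplices (6): [1,4], [1,5], [2,3], [2,4], [3,4], [4,5]

giving chain groups C_0 ≅ Z^5, C_1 ≅ Z^6.

∂_1: C_1 → C_0 maps an edge to its endpoints' difference, ∂[p,q] = q − p.
The resulting 5×6 matrix has rank 4, and its Smith normal form has invariant factors (1,1,1,1).

Now H_k = ker ∂_k / im ∂_{k+1}, so:

  H_0: rank C_0 − rank ∂_1 = 5 − 4 = 1, and the invariant factors of ∂_1 are all 1, so H_0 = Z.
  H_1: rank ker ∂_1 − rank ∂_2 = (6 − 4) − 0 = 2, and there is no ∂_2, so H_1 = Z^2.

As a check, the Euler characteristic is 5 − 6 = -1, which agrees with 1 − 2 = -1.

H_0 ≅ Z,  H_1 ≅ Z^2.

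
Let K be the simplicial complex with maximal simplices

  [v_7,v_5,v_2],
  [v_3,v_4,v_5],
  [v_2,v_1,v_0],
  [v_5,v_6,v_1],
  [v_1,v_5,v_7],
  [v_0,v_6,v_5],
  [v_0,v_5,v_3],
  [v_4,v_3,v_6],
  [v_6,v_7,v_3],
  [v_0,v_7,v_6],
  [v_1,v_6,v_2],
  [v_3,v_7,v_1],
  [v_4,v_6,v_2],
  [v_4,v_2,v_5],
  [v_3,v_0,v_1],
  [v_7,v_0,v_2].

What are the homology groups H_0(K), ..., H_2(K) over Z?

H_0 = Z,  H_1 = Z^2,  H_2 = Z.

Fix the vertex order v_0 < v_1 < v_2 < v_3 < v_4 < v_5 < v_6 < v_7 and write every simplex with vertices in increasing order. Then dim K = 2 and the simplices of K are:

  0-simplices (8): [v_0], [v_1], [v_2], [v_3], [v_4], [v_5], [v_6], [v_7]
  1-simplices (24): (24 of them)
  2-simplices (16): (16 of them)

Hence C_0 ≅ Z^8, C_1 ≅ Z^24, C_2 ≅ Z^16.

Boundary ∂_1: C_1 → C_0 maps an edge to its endpoints' difference, ∂[p,q] = q − p.
This gives a 8×24 integer matrix of rank 7; reducing to Smith normal form yields diagonal entries (1,1,1,1,1,1,1).

The boundary map ∂_2: C_2 → C_1 sends each 2-simplex [p,q,r] to [q,r] − [p,r] + [p,q]. For instance
  ∂[v_2,v_4,v_6] = [v_4,v_6] − [v_2,v_6] + [v_2,v_4],
  ∂[v_0,v_1,v_2] = [v_1,v_2] − [v_0,v_2] + [v_0,v_1].
The resulting 24×16 matrix has rank 15, and its Smith normal form has invariant factors (1,1,1,1,1,1,1,1,1,1,1,1,1,1,1).

From H_k ≅ ker(∂_k) / im(∂_{k+1}) we obtain:

  H_0: rank C_0 − rank ∂_1 = 8 − 7 = 1, and the invariant factors of ∂_1 are all 1, so H_0 = Z.
  H_1: rank ker ∂_1 − rank ∂_2 = (24 − 7) − 15 = 2, and the invariant factors of ∂_2 are all 1, so H_1 = Z^2.
  H_2: rank ker ∂_2 − rank ∂_3 = (16 − 15) − 0 = 1, and there is no ∂_3, so H_2 = Z.

As a check, the Euler characteristic is 8 − 24 + 16 = 0, which agrees with 1 − 2 + 1 = 0.
(K is a triangulation of the torus T^2.)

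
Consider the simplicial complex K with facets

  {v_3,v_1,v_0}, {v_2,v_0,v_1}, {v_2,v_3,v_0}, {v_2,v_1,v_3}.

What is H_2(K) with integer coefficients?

H_2 ≅ Z.

K has 4 vertices, 6 edges, 4 triangles.
rank ∂_2 = 3, rank ∂_3 = 0 ⇒ b_2 = 4 − 3 − 0 = 1. So H_2 = Z.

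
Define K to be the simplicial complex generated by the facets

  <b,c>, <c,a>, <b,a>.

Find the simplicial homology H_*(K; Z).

H_0 ≅ Z,  H_1 ≅ Z.

Take the total order a < b < c on the vertex set. Then K (dimension 1) consists of the simplices:

  0-simplices (3): a, b, c
  1-simplices (3): ab, ac, bc

so the chain groups are C_0 ≅ Z^3, C_1 ≅ Z^3.

The boundary map ∂_1: C_1 → C_0 sends each edge [p,q] (with p < q) to q − p. For instance
  ∂bc = c − b.
The 3×3 boundary matrix has rank 2 and Smith normal form diag(1,1).

Now H_k = ker ∂_k / im ∂_{k+1}, so:

  H_0: rank C_0 − rank ∂_1 = 3 − 2 = 1, and the invariant factors of ∂_1 are all 1, so H_0 = Z.
  H_1: rank ker ∂_1 − rank ∂_2 = (3 − 2) − 0 = 1, and there is no ∂_2, so H_1 = Z.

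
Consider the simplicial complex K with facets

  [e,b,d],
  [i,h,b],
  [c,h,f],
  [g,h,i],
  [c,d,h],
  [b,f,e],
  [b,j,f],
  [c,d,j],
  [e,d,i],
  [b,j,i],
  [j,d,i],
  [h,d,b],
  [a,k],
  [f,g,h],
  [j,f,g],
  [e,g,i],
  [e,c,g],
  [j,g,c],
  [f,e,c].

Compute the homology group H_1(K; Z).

Order the vertices as a < b < c < d < e < f < g < h < i < j < k. Listing each simplex with vertices in this order, K has dimension 2 with simplices:

  0-simplices (11): a, b, c, d, e, f, g, h, i, j, k
  1-simplices (28): ak, bd, be, bf, bh, bi, bj, cd, ce, cf, cg, ch, cj, de, dh, di, dj, ef, eg, ei, fg, fh, fj, gh, gi, gj, hi, ij
  2-simplices (18): bde, bdh, bef, bfj, bhi, bij, cdh, cdj, cef, ceg, cfh, cgj, dei, dij, egi, fgh, fgj, ghi

so the chain groups are C_0 ≅ Z^11, C_1 ≅ Z^28, C_2 ≅ Z^18.

∂_1: C_1 → C_0 maps an edge to its endpoints' difference, ∂[p,q] = q − p.
As a 11×28 matrix over Z this has rank 9, with invariant factors (1,1,1,1,1,1,1,1,1).

The boundary map ∂_2: C_2 → C_1 sends each 2-simplex [p,q,r] to [q,r] − [p,r] + [p,q]. For instance
  ∂egi = gi − ei + eg,
  ∂ceg = eg − cg + ce.
The resulting 28×18 matrix has rank 18, and its Smith normal form has invariant factors (1,1,1,1,1,1,1,1,1,1,1,1,1,1,1,1,1,2).

Reading off H_k = ker ∂_k / im ∂_{k+1}:

  H_1: rank ker ∂_1 − rank ∂_2 = (28 − 9) − 18 = 1, and ∂_2 has invariant factor 2 > 1, so H_1 = Z ⊕ Z/2.

H_1 ≅ Z ⊕ Z/2.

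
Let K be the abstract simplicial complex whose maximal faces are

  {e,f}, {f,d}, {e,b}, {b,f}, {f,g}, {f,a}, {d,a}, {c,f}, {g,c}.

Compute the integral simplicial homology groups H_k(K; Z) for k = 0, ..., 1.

Fix the vertex order a < b < c < d < e < f < g and write every simplex with vertices in increasing order. Then dim K = 1 and the simplices of K are:

  0-simplices (7): a, b, c, d, e, f, g
  1-simplices (9): ad, af, be, bf, cf, cg, df, ef, fg

giving chain groups C_0 ≅ Z^7, C_1 ≅ Z^9.

The boundary map ∂_1: C_1 → C_0 sends each edge [p,q] (with p < q) to q − p. For instance
  ∂cf = f − c.
As a 7×9 matrix over Z this has rank 6, with invariant factors (1,1,1,1,1,1).

Now H_k = ker ∂_k / im ∂_{k+1}, so:

  H_0: rank C_0 − rank ∂_1 = 7 − 6 = 1, and the invariant factors of ∂_1 are all 1, so H_0 ≅ Z.
  H_1: rank ker ∂_1 − rank ∂_2 = (9 − 6) − 0 = 3, and there is no ∂_2, so H_1 ≅ Z^3.

As a check, the Euler characteristic is 7 − 9 = -2, which agrees with 1 − 3 = -2.

H_0 ≅ Z,  H_1 ≅ Z^3.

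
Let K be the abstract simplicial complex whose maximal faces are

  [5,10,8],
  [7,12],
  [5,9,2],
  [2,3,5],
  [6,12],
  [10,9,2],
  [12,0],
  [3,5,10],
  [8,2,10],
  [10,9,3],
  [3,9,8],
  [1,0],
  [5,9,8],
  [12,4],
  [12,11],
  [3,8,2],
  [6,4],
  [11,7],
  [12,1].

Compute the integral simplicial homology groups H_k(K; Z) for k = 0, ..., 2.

Fix the vertex order 0 < 1 < 2 < 3 < 4 < 5 < 6 < 7 < 8 < 9 < 10 < 11 < 12 and write every simplex with vertices in increasing order. Then dim K = 2 and the simplices of K are:

  0-simplices (13): [0], [1], [2], [3], [4], [5], [6], [7], [8], [9], [10], [11], [12]
  1-simplices (24): (24 of them)
  2-simplices (10): [2,3,5], [2,3,8], [2,5,9], [2,8,10], [2,9,10], [3,5,10], [3,8,9], [3,9,10], [5,8,9], [5,8,10]

giving chain groups C_0 ≅ Z^13, C_1 ≅ Z^24, C_2 ≅ Z^10.

∂_1: C_1 → C_0 maps an edge to its endpoints' difference, ∂[p,q] = q − p.
This gives a 13×24 integer matrix of rank 11; reducing to Smith normal form yields diagonal entries (1,1,1,1,1,1,1,1,1,1,1).

∂_2: C_2 → C_1 maps a triangle to the signed sum of its edges. For instance
  ∂[2,8,10] = [8,10] − [2,10] + [2,8],
  ∂[5,8,10] = [8,10] − [5,10] + [5,8].
The 24×10 boundary matrix has rank 10 and Smith normal form diag(1,1,1,1,1,1,1,1,1,2).

From H_k ≅ ker(∂_k) / im(∂_{k+1}) we obtain:

  H_0: rank C_0 − rank ∂_1 = 13 − 11 = 2, and the invariant factors of ∂_1 are all 1, so H_0 ≅ Z^2.
  H_1: rank ker ∂_1 − rank ∂_2 = (24 − 11) − 10 = 3, and ∂_2 has invariant factor 2 > 1, so H_1 ≅ Z^3 ⊕ Z/2Z.
  H_2: rank ker ∂_2 − rank ∂_3 = (10 − 10) − 0 = 0, and there is no ∂_3, so H_2 ≅ 0.

(K is a triangulation of the disjoint union of a wedge of 3 circles and the real projective plane RP^2.)

H_0 ≅ Z^2,  H_1 ≅ Z^3 ⊕ Z/2Z,  H_2 = 0.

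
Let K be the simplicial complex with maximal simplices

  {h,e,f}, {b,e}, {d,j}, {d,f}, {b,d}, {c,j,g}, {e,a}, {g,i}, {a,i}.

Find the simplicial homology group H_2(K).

Take the total order a < b < c < d < e < f < g < h < i < j on the vertex set. Then K (dimension 2) consists of the simplices:

  0-simplices (10): a, b, c, d, e, f, g, h, i, j
  1-simplices (13): ae, ai, bd, be, cg, cj, df, dj, ef, eh, fh, gi, gj
  2-simplices (2): cgj, efh

so the chain groups are C_0 ≅ Z^10, C_1 ≅ Z^13, C_2 ≅ Z^2.

∂_1: C_1 → C_0 maps an edge to its endpoints' difference, ∂[p,q] = q − p.
The 10×13 boundary matrix has rank 9 and Smith normal form diag(1,1,1,1,1,1,1,1,1).

Boundary ∂_2: C_2 → C_1 sends each 2-simplex [p,q,r] to [q,r] − [p,r] + [p,q]. For instance
  ∂efh = fh − eh + ef,
  ∂cgj = gj − cj + cg.
The resulting 13×2 matrix has rank 2, and its Smith normal form has invariant factors (1,1).

Now H_k = ker ∂_k / im ∂_{k+1}, so:

  H_2: rank ker ∂_2 − rank ∂_3 = (2 − 2) − 0 = 0, and there is no ∂_3, so H_2 = 0.

H_2 = 0.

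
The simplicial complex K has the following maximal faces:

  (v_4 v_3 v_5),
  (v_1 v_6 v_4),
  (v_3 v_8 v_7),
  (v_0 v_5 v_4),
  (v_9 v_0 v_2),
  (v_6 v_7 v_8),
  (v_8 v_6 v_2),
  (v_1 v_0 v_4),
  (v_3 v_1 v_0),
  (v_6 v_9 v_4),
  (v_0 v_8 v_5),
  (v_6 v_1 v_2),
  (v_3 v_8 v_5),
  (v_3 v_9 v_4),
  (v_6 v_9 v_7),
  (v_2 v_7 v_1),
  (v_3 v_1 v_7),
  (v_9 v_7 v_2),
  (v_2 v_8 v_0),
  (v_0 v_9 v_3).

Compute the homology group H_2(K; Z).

H_2 = 0.

Take the total order v_0 < v_1 < v_2 < v_3 < v_4 < v_5 < v_6 < v_7 < v_8 < v_9 on the vertex set. Then K (dimension 2) consists of the simplices:

  0-simplices (10): [v_0], [v_1], [v_2], [v_3], [v_4], [v_5], [v_6], [v_7], [v_8], [v_9]
  1-simplices (30): (30 of them)
  2-simplices (20): (20 of them)

so the chain groups are C_0 ≅ Z^10, C_1 ≅ Z^30, C_2 ≅ Z^20.

∂_1: C_1 → C_0 maps an edge to its endpoints' difference, ∂[p,q] = q − p. For instance
  ∂[v_0,v_8] = [v_8] − [v_0].
The resulting 10×30 matrix has rank 9, and its Smith normal form has invariant factors (1,1,1,1,1,1,1,1,1).

Boundary ∂_2: C_2 → C_1 sends each 2-simplex [p,q,r] to [q,r] − [p,r] + [p,q]. For instance
  ∂[v_0,v_1,v_3] = [v_1,v_3] − [v_0,v_3] + [v_0,v_1],
  ∂[v_4,v_6,v_9] = [v_6,v_9] − [v_4,v_9] + [v_4,v_6].
The 30×20 boundary matrix has rank 20 and Smith normal form diag(1,1,1,1,1,1,1,1,1,1,1,1,1,1,1,1,1,1,1,2).

From H_k ≅ ker(∂_k) / im(∂_{k+1}) we obtain:

  H_2: rank ker ∂_2 − rank ∂_3 = (20 − 20) − 0 = 0, and there is no ∂_3, so H_2 = 0.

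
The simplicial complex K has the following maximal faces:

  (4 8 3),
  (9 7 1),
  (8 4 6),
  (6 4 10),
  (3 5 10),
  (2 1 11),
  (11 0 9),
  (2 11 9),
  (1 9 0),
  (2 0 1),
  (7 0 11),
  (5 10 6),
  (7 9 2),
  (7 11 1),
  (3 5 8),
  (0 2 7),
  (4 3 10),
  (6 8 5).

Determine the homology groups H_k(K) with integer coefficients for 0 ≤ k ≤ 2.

H_0 = Z^2,  H_1 = Z/2,  H_2 = Z.

Order the vertices as 0 < 1 < 2 < 3 < 4 < 5 < 6 < 7 < 8 < 9 < 10 < 11. Listing each simplex with vertices in this order, K has dimension 2 with simplices:

  0-simplices (12): [0], [1], [2], [3], [4], [5], [6], [7], [8], [9], [10], [11]
  1-simplices (27): (27 of them)
  2-simplices (18): (18 of them)

Hence C_0 ≅ Z^12, C_1 ≅ Z^27, C_2 ≅ Z^18.

Boundary ∂_1: C_1 → C_0 maps an edge to its endpoints' difference, ∂[p,q] = q − p. For instance
  ∂[0,9] = [9] − [0].
The resulting 12×27 matrix has rank 10, and its Smith normal form has invariant factors (1,1,1,1,1,1,1,1,1,1).

Boundary ∂_2: C_2 → C_1 maps a triangle to the signed sum of its edges. For instance
  ∂[1,7,11] = [7,11] − [1,11] + [1,7],
  ∂[0,1,9] = [1,9] − [0,9] + [0,1].
The 27×18 boundary matrix has rank 17 and Smith normal form diag(1,1,1,1,1,1,1,1,1,1,1,1,1,1,1,1,2).

Reading off H_k = ker ∂_k / im ∂_{k+1}:

  H_0: rank C_0 − rank ∂_1 = 12 − 10 = 2, and the invariant factors of ∂_1 are all 1, so H_0 ≅ Z^2.
  H_1: rank ker ∂_1 − rank ∂_2 = (27 − 10) − 17 = 0, and ∂_2 has invariant factor 2 > 1, so H_1 ≅ Z/2.
  H_2: rank ker ∂_2 − rank ∂_3 = (18 − 17) − 0 = 1, and there is no ∂_3, so H_2 ≅ Z.

As a check, the Euler characteristic is 12 − 27 + 18 = 3, which agrees with 2 − 0 + 1 = 3.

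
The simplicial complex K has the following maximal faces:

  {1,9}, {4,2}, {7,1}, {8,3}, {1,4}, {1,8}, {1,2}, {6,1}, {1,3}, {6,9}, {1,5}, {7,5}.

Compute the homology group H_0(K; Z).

H_0 ≅ Z.

We work with the vertex ordering 1 < 2 < 3 < 4 < 5 < 6 < 7 < 8 < 9. The simplices of K, each written with vertices in increasing order, are:

  0-simplices (9): [1], [2], [3], [4], [5], [6], [7], [8], [9]
  1-simplices (12): [1,2], [1,3], [1,4], [1,5], [1,6], [1,7], [1,8], [1,9], [2,4], [3,8], [5,7], [6,9]

so the chain groups are C_0 ≅ Z^9, C_1 ≅ Z^12.

∂_1: C_1 → C_0 sends each edge [p,q] (with p < q) to q − p. For instance
  ∂[6,9] = [9] − [6].
This gives a 9×12 integer matrix of rank 8; reducing to Smith normal form yields diagonal entries (1,1,1,1,1,1,1,1).

From H_k ≅ ker(∂_k) / im(∂_{k+1}) we obtain:

  H_0: rank C_0 − rank ∂_1 = 9 − 8 = 1, and the invariant factors of ∂_1 are all 1, so H_0 ≅ Z.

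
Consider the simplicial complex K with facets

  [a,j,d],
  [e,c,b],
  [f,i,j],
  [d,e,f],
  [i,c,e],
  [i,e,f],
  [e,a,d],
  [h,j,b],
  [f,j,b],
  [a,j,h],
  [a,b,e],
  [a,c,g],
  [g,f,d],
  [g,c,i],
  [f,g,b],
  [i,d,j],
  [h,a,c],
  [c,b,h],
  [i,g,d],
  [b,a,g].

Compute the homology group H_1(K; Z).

We work with the vertex ordering a < b < c < d < e < f < g < h < i < j. The simplices of K, each written with vertices in increasing order, are:

  0-simplices (10): a, b, c, d, e, f, g, h, i, j
  1-simplices (30): ab, ac, ad, ae, ag, ah, aj, bc, be, bf, bg, bh, bj, ce, cg, ch, ci, de, df, dg, di, dj, ef, ei, fg, fi, fj, gi, hj, ij
  2-simplices (20): abe, abg, acg, ach, ade, adj, ahj, bce, bch, bfg, bfj, bhj, cei, cgi, def, dfg, dgi, dij, efi, fij

Hence C_0 ≅ Z^10, C_1 ≅ Z^30, C_2 ≅ Z^20.

The boundary map ∂_1: C_1 → C_0 maps an edge to its endpoints' difference, ∂[p,q] = q − p.
This gives a 10×30 integer matrix of rank 9; reducing to Smith normal form yields diagonal entries (1,1,1,1,1,1,1,1,1).

Boundary ∂_2: C_2 → C_1 maps a triangle to the signed sum of its edges. For instance
  ∂efi = fi − ei + ef,
  ∂ade = de − ae + ad.
The 30×20 boundary matrix has rank 20 and Smith normal form diag(1,1,1,1,1,1,1,1,1,1,1,1,1,1,1,1,1,1,1,2).

From H_k ≅ ker(∂_k) / im(∂_{k+1}) we obtain:

  H_1: rank ker ∂_1 − rank ∂_2 = (30 − 9) − 20 = 1, and ∂_2 has invariant factor 2 > 1, so H_1 = Z ⊕ Z/2.

H_1 = Z ⊕ Z/2.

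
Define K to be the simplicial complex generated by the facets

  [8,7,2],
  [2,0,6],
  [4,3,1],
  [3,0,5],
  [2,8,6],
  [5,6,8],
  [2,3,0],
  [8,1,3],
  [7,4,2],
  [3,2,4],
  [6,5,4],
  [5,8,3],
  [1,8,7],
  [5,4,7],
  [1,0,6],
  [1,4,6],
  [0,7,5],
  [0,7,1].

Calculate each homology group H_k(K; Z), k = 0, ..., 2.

H_0 ≅ Z,  H_1 ≅ Z^2,  H_2 ≅ Z.

Order the vertices as 0 < 1 < 2 < 3 < 4 < 5 < 6 < 7 < 8. Listing each simplex with vertices in this order, K has dimension 2 with simplices:

  0-simplices (9): [0], [1], [2], [3], [4], [5], [6], [7], [8]
  1-simplices (27): (27 of them)
  2-simplices (18): [0,1,6], [0,1,7], [0,2,3], [0,2,6], [0,3,5], [0,5,7], [1,3,4], [1,3,8], [1,4,6], [1,7,8], [2,3,4], [2,4,7], [2,6,8], [2,7,8], [3,5,8], [4,5,6], [4,5,7], [5,6,8]

Hence C_0 ≅ Z^9, C_1 ≅ Z^27, C_2 ≅ Z^18.

∂_1: C_1 → C_0 sends each edge [p,q] (with p < q) to q − p.
As a 9×27 matrix over Z this has rank 8, with invariant factors (1,1,1,1,1,1,1,1).

∂_2: C_2 → C_1 sends each 2-simplex [p,q,r] to [q,r] − [p,r] + [p,q]. For instance
  ∂[2,4,7] = [4,7] − [2,7] + [2,4],
  ∂[1,3,8] = [3,8] − [1,8] + [1,3].
As a 27×18 matrix over Z this has rank 17, with invariant factors (1,1,1,1,1,1,1,1,1,1,1,1,1,1,1,1,1).

Reading off H_k = ker ∂_k / im ∂_{k+1}:

  H_0: rank C_0 − rank ∂_1 = 9 − 8 = 1, and the invariant factors of ∂_1 are all 1, so H_0 = Z.
  H_1: rank ker ∂_1 − rank ∂_2 = (27 − 8) − 17 = 2, and the invariant factors of ∂_2 are all 1, so H_1 = Z^2.
  H_2: rank ker ∂_2 − rank ∂_3 = (18 − 17) − 0 = 1, and there is no ∂_3, so H_2 = Z.

(K is a triangulation of the torus T^2.)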